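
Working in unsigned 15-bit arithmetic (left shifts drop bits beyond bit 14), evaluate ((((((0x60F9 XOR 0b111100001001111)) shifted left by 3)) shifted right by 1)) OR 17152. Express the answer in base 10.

25560

0x60F9 = 110000011111001
0b111100001001111 = 111100001001111
→ XOR → 001100010110110 = 6326
→ shifted left by 3 (mod 2^15) → 100010110110000 = 17840
→ shifted right by 1 → 010001011011000 = 8920
17152 = 100001100000000
→ OR → 110001111011000 = 25560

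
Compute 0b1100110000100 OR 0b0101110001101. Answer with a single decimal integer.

7053

a = 1100110000100
b = 0101110001101
 OR → 1101110001101 = 7053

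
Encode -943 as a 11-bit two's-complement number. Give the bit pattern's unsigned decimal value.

1105

943 in 11 bits: 01110101111
Invert: 10001010000
Add 1:  10001010001 = 1105
(Check: 2^11 - 943 = 2048 - 943 = 1105.)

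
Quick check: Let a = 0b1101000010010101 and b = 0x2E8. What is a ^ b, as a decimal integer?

53885

a = 1101000010010101
0x2E8 = 0000001011101000
XOR → 1101001001111101 = 53885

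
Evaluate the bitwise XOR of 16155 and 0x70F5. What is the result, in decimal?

20462

16155 = 011111100011011
0x70F5 = 111000011110101
XOR → 100111111101110 = 20462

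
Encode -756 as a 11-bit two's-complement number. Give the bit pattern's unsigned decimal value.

756 in 11 bits: 01011110100
Invert: 10100001011
Add 1:  10100001100 = 1292
(Check: 2^11 - 756 = 2048 - 756 = 1292.)

1292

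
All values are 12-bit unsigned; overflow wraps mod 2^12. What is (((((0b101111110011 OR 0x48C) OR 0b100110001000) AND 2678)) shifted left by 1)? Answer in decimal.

0b101111110011 = 101111110011
0x48C = 010010001100
→ OR → 111111111111 = 4095
0b100110001000 = 100110001000
→ OR → 111111111111 = 4095
2678 = 101001110110
→ AND → 101001110110 = 2678
→ shifted left by 1 (mod 2^12) → 010011101100 = 1260

1260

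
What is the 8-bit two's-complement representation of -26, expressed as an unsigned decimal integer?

230

26 in 8 bits: 00011010
Invert: 11100101
Add 1:  11100110 = 230
(Check: 2^8 - 26 = 256 - 26 = 230.)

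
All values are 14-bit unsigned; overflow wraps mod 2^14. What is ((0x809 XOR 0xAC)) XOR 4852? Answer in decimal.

0x809 = 00100000001001
0xAC = 00000010101100
→ XOR → 00100010100101 = 2213
4852 = 01001011110100
→ XOR → 01101001010001 = 6737

6737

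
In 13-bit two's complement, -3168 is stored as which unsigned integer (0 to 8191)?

3168 in 13 bits: 0110001100000
Invert: 1001110011111
Add 1:  1001110100000 = 5024
(Check: 2^13 - 3168 = 8192 - 3168 = 5024.)

5024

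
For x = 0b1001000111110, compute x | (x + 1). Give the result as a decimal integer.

4671

x = 1001000111110 = 4670
x + 1 = 1001000111111
OR    = 1001000111111 = 4671
(x | (x + 1) sets the lowest cleared bit.)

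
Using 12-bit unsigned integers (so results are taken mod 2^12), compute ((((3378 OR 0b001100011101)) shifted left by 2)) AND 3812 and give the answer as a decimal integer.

3300

3378 = 110100110010
0b001100011101 = 001100011101
→ OR → 111100111111 = 3903
→ shifted left by 2 (mod 2^12) → 110011111100 = 3324
3812 = 111011100100
→ AND → 110011100100 = 3300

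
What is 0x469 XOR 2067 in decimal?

0x469 = 010001101001
2067 = 100000010011
XOR → 110001111010 = 3194

3194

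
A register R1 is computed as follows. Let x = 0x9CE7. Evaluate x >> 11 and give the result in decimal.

0x9CE7 = 1001110011100111
shift right by 11 → 0000000000010011 = 19
(equivalently, floor(40167 / 2048))

19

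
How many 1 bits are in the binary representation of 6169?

6169 = 1100000011001
Count the 1s: 1 + 1 + 1 + 1 + 1 = 5

5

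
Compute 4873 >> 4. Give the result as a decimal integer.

304

4873 = 1001100001001
shift right by 4 → 0000100110000 = 304
(equivalently, floor(4873 / 16))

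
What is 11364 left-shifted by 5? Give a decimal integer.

363648

11364 = 0000010110001100100
shift left by 5 → 1011000110010000000 = 363648
(equivalently, 11364 × 2^5 = 11364 × 32)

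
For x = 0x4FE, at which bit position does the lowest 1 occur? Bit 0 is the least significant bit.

1

0x4FE = 10011111110
Trailing zeros: 1, so the lowest set bit is bit 1 (value 2).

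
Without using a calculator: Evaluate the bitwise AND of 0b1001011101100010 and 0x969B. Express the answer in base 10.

38402

a = 1001011101100010
0x969B = 1001011010011011
AND → 1001011000000010 = 38402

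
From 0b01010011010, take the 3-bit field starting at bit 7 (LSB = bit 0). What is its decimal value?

v = 01010011010
Shift right by 7: 0101
Mask low 3 bits: 101 = 5

5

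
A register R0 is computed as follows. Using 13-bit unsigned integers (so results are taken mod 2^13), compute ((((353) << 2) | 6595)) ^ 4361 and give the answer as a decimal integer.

353 = 0000101100001
→ << 2 (mod 2^13) → 0010110000100 = 1412
6595 = 1100111000011
→ | → 1110111000111 = 7623
4361 = 1000100001001
→ ^ → 0110011001110 = 3278

3278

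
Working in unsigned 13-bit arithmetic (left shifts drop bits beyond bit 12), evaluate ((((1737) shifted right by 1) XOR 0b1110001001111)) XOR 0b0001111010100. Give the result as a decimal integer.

1737 = 0011011001001
→ shifted right by 1 → 0001101100100 = 868
0b1110001001111 = 1110001001111
→ XOR → 1111100101011 = 7979
0b0001111010100 = 0001111010100
→ XOR → 1110011111111 = 7423

7423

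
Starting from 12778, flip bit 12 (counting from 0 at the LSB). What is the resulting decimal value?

8682

x = 11000111101010
bit 12 is currently 1; toggle it via x ^ (1 << 12) = x ^ 4096
→ 10000111101010 = 8682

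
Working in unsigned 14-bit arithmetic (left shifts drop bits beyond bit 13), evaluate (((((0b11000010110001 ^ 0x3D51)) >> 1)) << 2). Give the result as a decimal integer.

7104

0b11000010110001 = 11000010110001
0x3D51 = 11110101010001
→ ^ → 00110111100000 = 3552
→ >> 1 → 00011011110000 = 1776
→ << 2 (mod 2^14) → 01101111000000 = 7104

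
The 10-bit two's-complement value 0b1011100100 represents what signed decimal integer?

-284

pattern = 1011100100 (MSB is 1 ⇒ negative)
Invert: 0100011011, add 1 → 0100011100 = 284, so the value is -284.
(Equivalently: 740 - 2^10 = 740 - 1024 = -284.)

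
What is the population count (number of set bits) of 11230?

11230 = 10101111011110
Count the 1s: 1 + 1 + 1 + 1 + 1 + 1 + 1 + 1 + 1 + 1 = 10

10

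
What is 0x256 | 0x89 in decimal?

735

0x256 = 1001010110
0x89 = 0010001001
 OR → 1011011111 = 735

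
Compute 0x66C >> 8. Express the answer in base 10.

6

0x66C = 11001101100
shift right by 8 → 00000000110 = 6
(equivalently, floor(1644 / 256))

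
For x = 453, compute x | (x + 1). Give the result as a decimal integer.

x = 111000101 = 453
x + 1 = 111000110
OR    = 111000111 = 455
(x | (x + 1) sets the lowest cleared bit.)

455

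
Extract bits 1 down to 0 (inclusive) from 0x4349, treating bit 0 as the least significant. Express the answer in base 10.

v = 100001101001001
Shift right by 0: 100001101001001
Mask low 2 bits: 01 = 1

1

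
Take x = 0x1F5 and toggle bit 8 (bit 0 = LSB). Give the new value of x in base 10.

x = 111110101
bit 8 is currently 1; toggle it via x ^ (1 << 8) = x ^ 256
→ 011110101 = 245

245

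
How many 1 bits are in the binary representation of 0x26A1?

0x26A1 = 10011010100001
Count the 1s: 1 + 1 + 1 + 1 + 1 + 1 = 6

6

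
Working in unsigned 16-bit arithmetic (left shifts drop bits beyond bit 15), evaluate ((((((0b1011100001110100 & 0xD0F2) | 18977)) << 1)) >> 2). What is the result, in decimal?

11576

0b1011100001110100 = 1011100001110100
0xD0F2 = 1101000011110010
→ & → 1001000001110000 = 36976
18977 = 0100101000100001
→ | → 1101101001110001 = 55921
→ << 1 (mod 2^16) → 1011010011100010 = 46306
→ >> 2 → 0010110100111000 = 11576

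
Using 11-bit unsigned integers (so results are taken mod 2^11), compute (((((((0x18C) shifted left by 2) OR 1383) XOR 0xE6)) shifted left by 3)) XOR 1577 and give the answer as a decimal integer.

0x18C = 00110001100
→ shifted left by 2 (mod 2^11) → 11000110000 = 1584
1383 = 10101100111
→ OR → 11101110111 = 1911
0xE6 = 00011100110
→ XOR → 11110010001 = 1937
→ shifted left by 3 (mod 2^11) → 10010001000 = 1160
1577 = 11000101001
→ XOR → 01010100001 = 673

673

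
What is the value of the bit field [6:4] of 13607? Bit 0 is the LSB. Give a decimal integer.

v = 011010100100111
Shift right by 4: 01101010010
Mask low 3 bits: 010 = 2

2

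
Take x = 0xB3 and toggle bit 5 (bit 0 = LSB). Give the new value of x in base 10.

x = 10110011
bit 5 is currently 1; toggle it via x ^ (1 << 5) = x ^ 32
→ 10010011 = 147

147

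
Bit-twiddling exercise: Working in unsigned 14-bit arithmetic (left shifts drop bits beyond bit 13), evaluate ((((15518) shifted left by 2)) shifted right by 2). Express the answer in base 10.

3230

15518 = 11110010011110
→ shifted left by 2 (mod 2^14) → 11001001111000 = 12920
→ shifted right by 2 → 00110010011110 = 3230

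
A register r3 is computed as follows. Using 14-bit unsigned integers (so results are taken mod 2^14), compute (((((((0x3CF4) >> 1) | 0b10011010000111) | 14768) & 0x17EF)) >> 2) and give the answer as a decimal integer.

0x3CF4 = 11110011110100
→ >> 1 → 01111001111010 = 7802
0b10011010000111 = 10011010000111
→ | → 11111011111111 = 16127
14768 = 11100110110000
→ | → 11111111111111 = 16383
0x17EF = 01011111101111
→ & → 01011111101111 = 6127
→ >> 2 → 00010111111011 = 1531

1531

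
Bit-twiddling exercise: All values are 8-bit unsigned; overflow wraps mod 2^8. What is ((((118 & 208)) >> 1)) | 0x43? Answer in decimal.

107

118 = 01110110
208 = 11010000
→ & → 01010000 = 80
→ >> 1 → 00101000 = 40
0x43 = 01000011
→ | → 01101011 = 107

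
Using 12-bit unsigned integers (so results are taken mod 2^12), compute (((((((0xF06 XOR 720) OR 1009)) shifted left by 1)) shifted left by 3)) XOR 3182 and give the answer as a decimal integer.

0xF06 = 111100000110
720 = 001011010000
→ XOR → 110111010110 = 3542
1009 = 001111110001
→ OR → 111111110111 = 4087
→ shifted left by 1 (mod 2^12) → 111111101110 = 4078
→ shifted left by 3 (mod 2^12) → 111101110000 = 3952
3182 = 110001101110
→ XOR → 001100011110 = 798

798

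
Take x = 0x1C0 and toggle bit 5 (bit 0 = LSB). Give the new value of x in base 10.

480

x = 00111000000
bit 5 is currently 0; toggle it via x ^ (1 << 5) = x ^ 32
→ 00111100000 = 480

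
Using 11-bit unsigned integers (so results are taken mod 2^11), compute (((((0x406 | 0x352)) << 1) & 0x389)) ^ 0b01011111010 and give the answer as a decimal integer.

114

0x406 = 10000000110
0x352 = 01101010010
→ | → 11101010110 = 1878
→ << 1 (mod 2^11) → 11010101100 = 1708
0x389 = 01110001001
→ & → 01010001000 = 648
0b01011111010 = 01011111010
→ ^ → 00001110010 = 114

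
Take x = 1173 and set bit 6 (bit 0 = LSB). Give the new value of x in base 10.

1237

x = 10010010101
bit 6 is currently 0; set it via x | (1 << 6) = x | 64
→ 10011010101 = 1237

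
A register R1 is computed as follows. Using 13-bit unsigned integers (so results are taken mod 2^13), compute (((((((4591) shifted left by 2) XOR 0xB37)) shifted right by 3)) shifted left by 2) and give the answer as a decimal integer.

1604

4591 = 1000111101111
→ shifted left by 2 (mod 2^13) → 0011110111100 = 1980
0xB37 = 0101100110111
→ XOR → 0110010001011 = 3211
→ shifted right by 3 → 0000110010001 = 401
→ shifted left by 2 (mod 2^13) → 0011001000100 = 1604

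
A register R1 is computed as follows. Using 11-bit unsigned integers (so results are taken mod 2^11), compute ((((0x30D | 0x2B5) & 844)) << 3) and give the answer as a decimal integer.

96

0x30D = 01100001101
0x2B5 = 01010110101
→ | → 01110111101 = 957
844 = 01101001100
→ & → 01100001100 = 780
→ << 3 (mod 2^11) → 00001100000 = 96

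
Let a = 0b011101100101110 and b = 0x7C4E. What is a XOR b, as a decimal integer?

18272

a = 011101100101110
0x7C4E = 111110001001110
XOR → 100011101100000 = 18272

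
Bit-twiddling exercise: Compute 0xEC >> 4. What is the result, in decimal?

14

0xEC = 11101100
shift right by 4 → 00001110 = 14
(equivalently, floor(236 / 16))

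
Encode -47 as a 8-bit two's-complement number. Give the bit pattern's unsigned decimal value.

47 in 8 bits: 00101111
Invert: 11010000
Add 1:  11010001 = 209
(Check: 2^8 - 47 = 256 - 47 = 209.)

209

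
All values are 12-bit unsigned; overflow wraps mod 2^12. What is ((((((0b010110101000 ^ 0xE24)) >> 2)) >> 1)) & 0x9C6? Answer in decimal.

0b010110101000 = 010110101000
0xE24 = 111000100100
→ ^ → 101110001100 = 2956
→ >> 2 → 001011100011 = 739
→ >> 1 → 000101110001 = 369
0x9C6 = 100111000110
→ & → 000101000000 = 320

320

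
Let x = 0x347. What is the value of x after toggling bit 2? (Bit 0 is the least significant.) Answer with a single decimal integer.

x = 000001101000111
bit 2 is currently 1; toggle it via x ^ (1 << 2) = x ^ 4
→ 000001101000011 = 835

835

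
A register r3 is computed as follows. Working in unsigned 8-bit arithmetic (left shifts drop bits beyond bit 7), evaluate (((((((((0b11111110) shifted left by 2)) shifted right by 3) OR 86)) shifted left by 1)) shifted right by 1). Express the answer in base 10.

0b11111110 = 11111110
→ shifted left by 2 (mod 2^8) → 11111000 = 248
→ shifted right by 3 → 00011111 = 31
86 = 01010110
→ OR → 01011111 = 95
→ shifted left by 1 (mod 2^8) → 10111110 = 190
→ shifted right by 1 → 01011111 = 95

95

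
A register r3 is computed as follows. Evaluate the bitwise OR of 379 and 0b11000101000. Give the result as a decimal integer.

1915

379 = 00101111011
b = 11000101000
 OR → 11101111011 = 1915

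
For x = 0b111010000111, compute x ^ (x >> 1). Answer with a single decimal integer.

x = 111010000111 = 3719
x>>1 = 011101000011
XOR  = 100111000100 = 2500
(x ^ (x >> 1) gives the standard binary-reflected Gray code of x.)

2500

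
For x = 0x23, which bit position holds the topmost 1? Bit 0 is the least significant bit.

0x23 = 100011
The topmost 1 is at position 5 (since 2^5 = 32 ≤ 35 < 64).

5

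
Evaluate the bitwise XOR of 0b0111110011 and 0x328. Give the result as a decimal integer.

731

a = 0111110011
0x328 = 1100101000
XOR → 1011011011 = 731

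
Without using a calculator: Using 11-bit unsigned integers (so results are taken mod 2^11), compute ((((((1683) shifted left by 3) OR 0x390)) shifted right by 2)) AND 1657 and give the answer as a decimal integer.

1683 = 11010010011
→ shifted left by 3 (mod 2^11) → 10010011000 = 1176
0x390 = 01110010000
→ OR → 11110011000 = 1944
→ shifted right by 2 → 00111100110 = 486
1657 = 11001111001
→ AND → 00001100000 = 96

96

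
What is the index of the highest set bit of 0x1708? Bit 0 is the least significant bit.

0x1708 = 1011100001000
The topmost 1 is at position 12 (since 2^12 = 4096 ≤ 5896 < 8192).

12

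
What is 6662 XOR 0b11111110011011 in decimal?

6662 = 01101000000110
b = 11111110011011
XOR → 10010110011101 = 9629

9629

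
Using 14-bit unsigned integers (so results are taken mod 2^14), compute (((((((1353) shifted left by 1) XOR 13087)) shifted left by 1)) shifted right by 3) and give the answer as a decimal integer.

1353 = 00010101001001
→ shifted left by 1 (mod 2^14) → 00101010010010 = 2706
13087 = 11001100011111
→ XOR → 11100110001101 = 14733
→ shifted left by 1 (mod 2^14) → 11001100011010 = 13082
→ shifted right by 3 → 00011001100011 = 1635

1635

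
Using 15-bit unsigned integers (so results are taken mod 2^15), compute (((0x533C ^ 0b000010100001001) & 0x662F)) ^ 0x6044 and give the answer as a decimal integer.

0x533C = 101001100111100
0b000010100001001 = 000010100001001
→ ^ → 101011000110101 = 22069
0x662F = 110011000101111
→ & → 100011000100101 = 17957
0x6044 = 110000001000100
→ ^ → 010011001100001 = 9825

9825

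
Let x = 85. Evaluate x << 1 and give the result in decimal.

170

85 = 01010101
shift left by 1 → 10101010 = 170
(equivalently, 85 × 2^1 = 85 × 2)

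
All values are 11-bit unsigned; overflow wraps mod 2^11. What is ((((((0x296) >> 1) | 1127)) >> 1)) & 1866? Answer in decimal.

514

0x296 = 01010010110
→ >> 1 → 00101001011 = 331
1127 = 10001100111
→ | → 10101101111 = 1391
→ >> 1 → 01010110111 = 695
1866 = 11101001010
→ & → 01000000010 = 514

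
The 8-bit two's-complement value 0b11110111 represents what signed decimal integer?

pattern = 11110111 (MSB is 1 ⇒ negative)
Invert: 00001000, add 1 → 00001001 = 9, so the value is -9.
(Equivalently: 247 - 2^8 = 247 - 256 = -9.)

-9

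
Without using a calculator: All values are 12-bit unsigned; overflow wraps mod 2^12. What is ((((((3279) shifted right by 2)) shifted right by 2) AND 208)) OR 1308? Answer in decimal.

3279 = 110011001111
→ shifted right by 2 → 001100110011 = 819
→ shifted right by 2 → 000011001100 = 204
208 = 000011010000
→ AND → 000011000000 = 192
1308 = 010100011100
→ OR → 010111011100 = 1500

1500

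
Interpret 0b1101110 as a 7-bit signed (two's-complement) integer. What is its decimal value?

-18

pattern = 1101110 (MSB is 1 ⇒ negative)
Invert: 0010001, add 1 → 0010010 = 18, so the value is -18.
(Equivalently: 110 - 2^7 = 110 - 128 = -18.)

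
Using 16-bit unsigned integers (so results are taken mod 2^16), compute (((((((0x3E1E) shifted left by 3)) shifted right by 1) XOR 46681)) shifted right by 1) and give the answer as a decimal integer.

0x3E1E = 0011111000011110
→ shifted left by 3 (mod 2^16) → 1111000011110000 = 61680
→ shifted right by 1 → 0111100001111000 = 30840
46681 = 1011011001011001
→ XOR → 1100111000100001 = 52769
→ shifted right by 1 → 0110011100010000 = 26384

26384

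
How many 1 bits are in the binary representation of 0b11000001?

3

n = 11000001
Count the 1s: 1 + 1 + 1 = 3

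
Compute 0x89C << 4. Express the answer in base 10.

0x89C = 0000100010011100
shift left by 4 → 1000100111000000 = 35264
(equivalently, 2204 × 2^4 = 2204 × 16)

35264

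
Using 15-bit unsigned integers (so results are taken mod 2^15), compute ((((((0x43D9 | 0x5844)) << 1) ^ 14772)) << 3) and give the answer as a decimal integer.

0x43D9 = 100001111011001
0x5844 = 101100001000100
→ | → 101101111011101 = 23517
→ << 1 (mod 2^15) → 011011110111010 = 14266
14772 = 011100110110100
→ ^ → 000111000001110 = 3598
→ << 3 (mod 2^15) → 111000001110000 = 28784

28784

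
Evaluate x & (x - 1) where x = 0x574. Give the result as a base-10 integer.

x = 10101110100 = 1396
x - 1 = 10101110011
AND   = 10101110000 = 1392
(x & (x - 1) clears the lowest set bit of x.)

1392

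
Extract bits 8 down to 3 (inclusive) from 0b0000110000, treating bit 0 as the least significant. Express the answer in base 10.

6

v = 0000110000
Shift right by 3: 0000110
Mask low 6 bits: 000110 = 6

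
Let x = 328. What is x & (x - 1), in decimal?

320

x = 101001000 = 328
x - 1 = 101000111
AND   = 101000000 = 320
(x & (x - 1) clears the lowest set bit of x.)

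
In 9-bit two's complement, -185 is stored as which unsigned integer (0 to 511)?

327

185 in 9 bits: 010111001
Invert: 101000110
Add 1:  101000111 = 327
(Check: 2^9 - 185 = 512 - 185 = 327.)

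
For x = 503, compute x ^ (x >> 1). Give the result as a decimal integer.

268

x = 111110111 = 503
x>>1 = 011111011
XOR  = 100001100 = 268
(x ^ (x >> 1) gives the standard binary-reflected Gray code of x.)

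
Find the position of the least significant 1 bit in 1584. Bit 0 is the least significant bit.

1584 = 11000110000
Trailing zeros: 4, so the lowest set bit is bit 4 (value 16).

4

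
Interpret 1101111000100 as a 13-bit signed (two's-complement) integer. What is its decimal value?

pattern = 1101111000100 (MSB is 1 ⇒ negative)
Invert: 0010000111011, add 1 → 0010000111100 = 1084, so the value is -1084.
(Equivalently: 7108 - 2^13 = 7108 - 8192 = -1084.)

-1084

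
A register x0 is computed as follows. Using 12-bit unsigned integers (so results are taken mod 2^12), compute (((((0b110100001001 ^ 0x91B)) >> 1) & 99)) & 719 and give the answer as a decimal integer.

0b110100001001 = 110100001001
0x91B = 100100011011
→ ^ → 010000010010 = 1042
→ >> 1 → 001000001001 = 521
99 = 000001100011
→ & → 000000000001 = 1
719 = 001011001111
→ & → 000000000001 = 1

1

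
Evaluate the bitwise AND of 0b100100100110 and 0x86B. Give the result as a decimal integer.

2082

a = 100100100110
0x86B = 100001101011
AND → 100000100010 = 2082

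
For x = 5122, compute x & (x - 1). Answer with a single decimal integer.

5120

x = 1010000000010 = 5122
x - 1 = 1010000000001
AND   = 1010000000000 = 5120
(x & (x - 1) clears the lowest set bit of x.)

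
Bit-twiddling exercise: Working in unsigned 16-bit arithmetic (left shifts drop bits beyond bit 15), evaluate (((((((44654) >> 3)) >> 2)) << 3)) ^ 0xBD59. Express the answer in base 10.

44654 = 1010111001101110
→ >> 3 → 0001010111001101 = 5581
→ >> 2 → 0000010101110011 = 1395
→ << 3 (mod 2^16) → 0010101110011000 = 11160
0xBD59 = 1011110101011001
→ ^ → 1001011011000001 = 38593

38593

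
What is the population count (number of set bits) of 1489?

1489 = 10111010001
Count the 1s: 1 + 1 + 1 + 1 + 1 + 1 = 6

6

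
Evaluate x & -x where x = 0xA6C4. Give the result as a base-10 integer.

x = 1010011011000100 = 42692
-x (two's complement) = …0101100100111100
AND   = 0000000000000100 = 4
(x & -x isolates the lowest set bit of x.)

4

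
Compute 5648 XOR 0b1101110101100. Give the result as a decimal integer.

3516

5648 = 1011000010000
b = 1101110101100
XOR → 0110110111100 = 3516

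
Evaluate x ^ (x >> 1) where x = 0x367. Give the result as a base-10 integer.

x = 1101100111 = 871
x>>1 = 0110110011
XOR  = 1011010100 = 724
(x ^ (x >> 1) gives the standard binary-reflected Gray code of x.)

724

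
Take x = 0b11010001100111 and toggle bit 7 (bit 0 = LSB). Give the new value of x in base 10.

x = 11010001100111
bit 7 is currently 0; toggle it via x ^ (1 << 7) = x ^ 128
→ 11010011100111 = 13543

13543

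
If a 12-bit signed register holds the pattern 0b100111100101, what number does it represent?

pattern = 100111100101 (MSB is 1 ⇒ negative)
Invert: 011000011010, add 1 → 011000011011 = 1563, so the value is -1563.
(Equivalently: 2533 - 2^12 = 2533 - 4096 = -1563.)

-1563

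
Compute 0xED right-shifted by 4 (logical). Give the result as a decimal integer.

14

0xED = 11101101
shift right by 4 → 00001110 = 14
(equivalently, floor(237 / 16))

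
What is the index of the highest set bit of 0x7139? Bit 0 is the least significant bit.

14

0x7139 = 111000100111001
The topmost 1 is at position 14 (since 2^14 = 16384 ≤ 28985 < 32768).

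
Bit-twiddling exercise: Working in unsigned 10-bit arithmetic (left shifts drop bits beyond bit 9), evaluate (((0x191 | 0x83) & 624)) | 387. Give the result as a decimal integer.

0x191 = 0110010001
0x83 = 0010000011
→ | → 0110010011 = 403
624 = 1001110000
→ & → 0000010000 = 16
387 = 0110000011
→ | → 0110010011 = 403

403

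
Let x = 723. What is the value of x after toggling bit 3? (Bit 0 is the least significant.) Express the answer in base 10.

731

x = 1011010011
bit 3 is currently 0; toggle it via x ^ (1 << 3) = x ^ 8
→ 1011011011 = 731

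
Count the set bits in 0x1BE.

7

0x1BE = 110111110
Count the 1s: 1 + 1 + 1 + 1 + 1 + 1 + 1 = 7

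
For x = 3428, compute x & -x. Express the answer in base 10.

x = 110101100100 = 3428
-x (two's complement) = …001010011100
AND   = 000000000100 = 4
(x & -x isolates the lowest set bit of x.)

4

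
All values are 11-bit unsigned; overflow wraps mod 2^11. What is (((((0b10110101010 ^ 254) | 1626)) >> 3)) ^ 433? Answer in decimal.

0b10110101010 = 10110101010
254 = 00011111110
→ ^ → 10101010100 = 1364
1626 = 11001011010
→ | → 11101011110 = 1886
→ >> 3 → 00011101011 = 235
433 = 00110110001
→ ^ → 00101011010 = 346

346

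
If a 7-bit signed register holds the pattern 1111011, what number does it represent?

-5

pattern = 1111011 (MSB is 1 ⇒ negative)
Invert: 0000100, add 1 → 0000101 = 5, so the value is -5.
(Equivalently: 123 - 2^7 = 123 - 128 = -5.)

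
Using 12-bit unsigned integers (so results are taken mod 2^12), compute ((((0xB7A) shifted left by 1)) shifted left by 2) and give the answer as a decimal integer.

3024

0xB7A = 101101111010
→ shifted left by 1 (mod 2^12) → 011011110100 = 1780
→ shifted left by 2 (mod 2^12) → 101111010000 = 3024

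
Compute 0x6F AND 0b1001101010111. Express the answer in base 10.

0x6F = 0000001101111
b = 1001101010111
AND → 0000001000111 = 71

71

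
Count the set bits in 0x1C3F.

0x1C3F = 1110000111111
Count the 1s: 1 + 1 + 1 + 1 + 1 + 1 + 1 + 1 + 1 = 9

9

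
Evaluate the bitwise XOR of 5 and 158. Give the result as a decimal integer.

155

5 = 00000101
158 = 10011110
XOR → 10011011 = 155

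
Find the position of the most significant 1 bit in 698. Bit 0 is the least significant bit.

698 = 1010111010
The topmost 1 is at position 9 (since 2^9 = 512 ≤ 698 < 1024).

9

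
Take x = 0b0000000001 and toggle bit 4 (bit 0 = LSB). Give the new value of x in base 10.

17

x = 0000000001
bit 4 is currently 0; toggle it via x ^ (1 << 4) = x ^ 16
→ 0000010001 = 17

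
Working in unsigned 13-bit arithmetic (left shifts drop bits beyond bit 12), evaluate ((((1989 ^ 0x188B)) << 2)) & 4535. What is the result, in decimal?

1989 = 0011111000101
0x188B = 1100010001011
→ ^ → 1111101001110 = 8014
→ << 2 (mod 2^13) → 1110100111000 = 7480
4535 = 1000110110111
→ & → 1000100110000 = 4400

4400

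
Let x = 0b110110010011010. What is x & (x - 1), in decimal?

x = 110110010011010 = 27802
x - 1 = 110110010011001
AND   = 110110010011000 = 27800
(x & (x - 1) clears the lowest set bit of x.)

27800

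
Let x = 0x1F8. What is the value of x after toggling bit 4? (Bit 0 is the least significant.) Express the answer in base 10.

488

x = 0000111111000
bit 4 is currently 1; toggle it via x ^ (1 << 4) = x ^ 16
→ 0000111101000 = 488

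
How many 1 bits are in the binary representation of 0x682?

4

0x682 = 11010000010
Count the 1s: 1 + 1 + 1 + 1 = 4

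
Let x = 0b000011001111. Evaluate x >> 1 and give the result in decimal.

x = 11001111
shift right by 1 → 01100111 = 103
(equivalently, floor(207 / 2))

103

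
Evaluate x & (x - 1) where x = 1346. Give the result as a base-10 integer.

x = 10101000010 = 1346
x - 1 = 10101000001
AND   = 10101000000 = 1344
(x & (x - 1) clears the lowest set bit of x.)

1344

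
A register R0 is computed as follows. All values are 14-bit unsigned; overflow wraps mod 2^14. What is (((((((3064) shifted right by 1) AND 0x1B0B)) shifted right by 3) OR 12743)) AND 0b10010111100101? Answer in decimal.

8677

3064 = 00101111111000
→ shifted right by 1 → 00010111111100 = 1532
0x1B0B = 01101100001011
→ AND → 00000100001000 = 264
→ shifted right by 3 → 00000000100001 = 33
12743 = 11000111000111
→ OR → 11000111100111 = 12775
0b10010111100101 = 10010111100101
→ AND → 10000111100101 = 8677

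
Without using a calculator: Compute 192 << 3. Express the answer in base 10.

1536

192 = 00011000000
shift left by 3 → 11000000000 = 1536
(equivalently, 192 × 2^3 = 192 × 8)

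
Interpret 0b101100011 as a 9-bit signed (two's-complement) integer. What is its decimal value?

-157

pattern = 101100011 (MSB is 1 ⇒ negative)
Invert: 010011100, add 1 → 010011101 = 157, so the value is -157.
(Equivalently: 355 - 2^9 = 355 - 512 = -157.)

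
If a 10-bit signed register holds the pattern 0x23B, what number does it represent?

-453

pattern = 1000111011 (MSB is 1 ⇒ negative)
Invert: 0111000100, add 1 → 0111000101 = 453, so the value is -453.
(Equivalently: 571 - 2^10 = 571 - 1024 = -453.)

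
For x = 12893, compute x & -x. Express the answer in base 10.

1

x = 11001001011101 = 12893
-x (two's complement) = …00110110100011
AND   = 00000000000001 = 1
(x & -x isolates the lowest set bit of x.)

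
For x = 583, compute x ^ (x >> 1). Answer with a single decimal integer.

868

x = 1001000111 = 583
x>>1 = 0100100011
XOR  = 1101100100 = 868
(x ^ (x >> 1) gives the standard binary-reflected Gray code of x.)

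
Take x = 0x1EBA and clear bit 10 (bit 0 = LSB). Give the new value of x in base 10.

6842

x = 1111010111010
bit 10 is currently 1; clear it via x & ~(1 << 10) = x & ~1024
→ 1101010111010 = 6842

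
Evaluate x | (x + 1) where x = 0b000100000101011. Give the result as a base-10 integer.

2095

x = 100000101011 = 2091
x + 1 = 100000101100
OR    = 100000101111 = 2095
(x | (x + 1) sets the lowest cleared bit.)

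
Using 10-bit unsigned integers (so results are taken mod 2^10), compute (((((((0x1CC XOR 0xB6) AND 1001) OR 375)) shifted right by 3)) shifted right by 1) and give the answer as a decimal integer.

23

0x1CC = 0111001100
0xB6 = 0010110110
→ XOR → 0101111010 = 378
1001 = 1111101001
→ AND → 0101101000 = 360
375 = 0101110111
→ OR → 0101111111 = 383
→ shifted right by 3 → 0000101111 = 47
→ shifted right by 1 → 0000010111 = 23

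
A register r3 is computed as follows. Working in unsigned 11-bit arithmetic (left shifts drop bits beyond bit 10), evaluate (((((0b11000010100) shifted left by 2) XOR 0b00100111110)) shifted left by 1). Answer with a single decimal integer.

0b11000010100 = 11000010100
→ shifted left by 2 (mod 2^11) → 00001010000 = 80
0b00100111110 = 00100111110
→ XOR → 00101101110 = 366
→ shifted left by 1 (mod 2^11) → 01011011100 = 732

732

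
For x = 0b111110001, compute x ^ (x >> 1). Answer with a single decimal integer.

x = 111110001 = 497
x>>1 = 011111000
XOR  = 100001001 = 265
(x ^ (x >> 1) gives the standard binary-reflected Gray code of x.)

265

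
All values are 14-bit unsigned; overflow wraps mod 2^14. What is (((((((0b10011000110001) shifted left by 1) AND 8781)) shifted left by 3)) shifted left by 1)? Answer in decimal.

0b10011000110001 = 10011000110001
→ shifted left by 1 (mod 2^14) → 00110001100010 = 3170
8781 = 10001001001101
→ AND → 00000001000000 = 64
→ shifted left by 3 (mod 2^14) → 00001000000000 = 512
→ shifted left by 1 (mod 2^14) → 00010000000000 = 1024

1024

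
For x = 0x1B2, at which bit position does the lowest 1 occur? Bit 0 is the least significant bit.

0x1B2 = 110110010
Trailing zeros: 1, so the lowest set bit is bit 1 (value 2).

1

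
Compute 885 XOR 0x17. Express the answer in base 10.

885 = 1101110101
0x17 = 0000010111
XOR → 1101100010 = 866

866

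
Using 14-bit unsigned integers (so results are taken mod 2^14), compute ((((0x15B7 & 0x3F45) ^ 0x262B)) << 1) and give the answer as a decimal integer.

0x15B7 = 01010110110111
0x3F45 = 11111101000101
→ & → 01010100000101 = 5381
0x262B = 10011000101011
→ ^ → 11001100101110 = 13102
→ << 1 (mod 2^14) → 10011001011100 = 9820

9820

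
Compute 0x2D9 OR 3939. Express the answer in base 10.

4091

0x2D9 = 001011011001
3939 = 111101100011
 OR → 111111111011 = 4091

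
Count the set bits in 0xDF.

0xDF = 11011111
Count the 1s: 1 + 1 + 1 + 1 + 1 + 1 + 1 = 7

7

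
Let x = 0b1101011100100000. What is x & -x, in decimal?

32

x = 1101011100100000 = 55072
-x (two's complement) = …0010100011100000
AND   = 0000000000100000 = 32
(x & -x isolates the lowest set bit of x.)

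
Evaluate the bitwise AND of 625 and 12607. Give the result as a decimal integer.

49

625 = 00001001110001
12607 = 11000100111111
AND → 00000000110001 = 49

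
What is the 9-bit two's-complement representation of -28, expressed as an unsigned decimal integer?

28 in 9 bits: 000011100
Invert: 111100011
Add 1:  111100100 = 484
(Check: 2^9 - 28 = 512 - 28 = 484.)

484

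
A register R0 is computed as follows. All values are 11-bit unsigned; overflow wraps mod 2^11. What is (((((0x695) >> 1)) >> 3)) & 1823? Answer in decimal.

0x695 = 11010010101
→ >> 1 → 01101001010 = 842
→ >> 3 → 00001101001 = 105
1823 = 11100011111
→ & → 00000001001 = 9

9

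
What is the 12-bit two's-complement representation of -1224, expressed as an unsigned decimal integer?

1224 in 12 bits: 010011001000
Invert: 101100110111
Add 1:  101100111000 = 2872
(Check: 2^12 - 1224 = 4096 - 1224 = 2872.)

2872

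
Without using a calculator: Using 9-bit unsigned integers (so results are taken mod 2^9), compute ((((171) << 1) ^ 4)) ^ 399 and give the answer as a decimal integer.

221

171 = 010101011
→ << 1 (mod 2^9) → 101010110 = 342
4 = 000000100
→ ^ → 101010010 = 338
399 = 110001111
→ ^ → 011011101 = 221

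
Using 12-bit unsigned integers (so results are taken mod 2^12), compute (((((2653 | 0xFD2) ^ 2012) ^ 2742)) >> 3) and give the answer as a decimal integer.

2653 = 101001011101
0xFD2 = 111111010010
→ | → 111111011111 = 4063
2012 = 011111011100
→ ^ → 100000000011 = 2051
2742 = 101010110110
→ ^ → 001010110101 = 693
→ >> 3 → 000001010110 = 86

86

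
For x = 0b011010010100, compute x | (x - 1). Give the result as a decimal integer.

x = 11010010100 = 1684
x - 1 = 11010010011
OR    = 11010010111 = 1687
(x | (x - 1) sets all bits below the lowest set bit.)

1687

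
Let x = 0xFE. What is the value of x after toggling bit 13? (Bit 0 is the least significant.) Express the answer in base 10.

x = 000000011111110
bit 13 is currently 0; toggle it via x ^ (1 << 13) = x ^ 8192
→ 010000011111110 = 8446

8446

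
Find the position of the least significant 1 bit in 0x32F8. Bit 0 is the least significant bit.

3

0x32F8 = 11001011111000
Trailing zeros: 3, so the lowest set bit is bit 3 (value 8).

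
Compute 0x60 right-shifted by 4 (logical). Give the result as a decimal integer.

0x60 = 1100000
shift right by 4 → 0000110 = 6
(equivalently, floor(96 / 16))

6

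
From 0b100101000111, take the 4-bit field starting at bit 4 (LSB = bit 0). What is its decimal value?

4

v = 100101000111
Shift right by 4: 10010100
Mask low 4 bits: 0100 = 4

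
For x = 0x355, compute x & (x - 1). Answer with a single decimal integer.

x = 1101010101 = 853
x - 1 = 1101010100
AND   = 1101010100 = 852
(x & (x - 1) clears the lowest set bit of x.)

852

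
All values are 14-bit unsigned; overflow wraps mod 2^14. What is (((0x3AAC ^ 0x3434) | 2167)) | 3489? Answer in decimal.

0x3AAC = 11101010101100
0x3434 = 11010000110100
→ ^ → 00111010011000 = 3736
2167 = 00100001110111
→ | → 00111011111111 = 3839
3489 = 00110110100001
→ | → 00111111111111 = 4095

4095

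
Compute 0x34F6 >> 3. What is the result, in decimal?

0x34F6 = 11010011110110
shift right by 3 → 00011010011110 = 1694
(equivalently, floor(13558 / 8))

1694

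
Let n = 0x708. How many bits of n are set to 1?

4

0x708 = 11100001000
Count the 1s: 1 + 1 + 1 + 1 = 4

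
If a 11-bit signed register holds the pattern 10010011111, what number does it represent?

-865

pattern = 10010011111 (MSB is 1 ⇒ negative)
Invert: 01101100000, add 1 → 01101100001 = 865, so the value is -865.
(Equivalently: 1183 - 2^11 = 1183 - 2048 = -865.)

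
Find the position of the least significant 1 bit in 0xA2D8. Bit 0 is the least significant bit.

3

0xA2D8 = 1010001011011000
Trailing zeros: 3, so the lowest set bit is bit 3 (value 8).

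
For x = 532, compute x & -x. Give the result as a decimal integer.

4

x = 1000010100 = 532
-x (two's complement) = …0111101100
AND   = 0000000100 = 4
(x & -x isolates the lowest set bit of x.)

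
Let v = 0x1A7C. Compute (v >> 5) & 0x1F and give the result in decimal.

v = 1101001111100
Shift right by 5: 11010011
Mask low 5 bits: 10011 = 19

19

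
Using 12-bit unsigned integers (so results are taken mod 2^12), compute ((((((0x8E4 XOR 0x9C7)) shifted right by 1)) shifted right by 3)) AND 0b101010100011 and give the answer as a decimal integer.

2

0x8E4 = 100011100100
0x9C7 = 100111000111
→ XOR → 000100100011 = 291
→ shifted right by 1 → 000010010001 = 145
→ shifted right by 3 → 000000010010 = 18
0b101010100011 = 101010100011
→ AND → 000000000010 = 2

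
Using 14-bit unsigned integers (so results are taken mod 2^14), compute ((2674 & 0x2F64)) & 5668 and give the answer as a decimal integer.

544

2674 = 00101001110010
0x2F64 = 10111101100100
→ & → 00101001100000 = 2656
5668 = 01011000100100
→ & → 00001000100000 = 544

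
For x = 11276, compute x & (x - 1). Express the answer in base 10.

x = 10110000001100 = 11276
x - 1 = 10110000001011
AND   = 10110000001000 = 11272
(x & (x - 1) clears the lowest set bit of x.)

11272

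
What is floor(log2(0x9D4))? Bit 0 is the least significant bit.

0x9D4 = 100111010100
The topmost 1 is at position 11 (since 2^11 = 2048 ≤ 2516 < 4096).

11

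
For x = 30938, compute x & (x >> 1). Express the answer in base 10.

x = 111100011011010 = 30938
x>>1 = 011110001101101
AND  = 011100001001000 = 14408
(x & (x >> 1) has a 1 wherever x has two consecutive 1 bits.)

14408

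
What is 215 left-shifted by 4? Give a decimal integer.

3440

215 = 000011010111
shift left by 4 → 110101110000 = 3440
(equivalently, 215 × 2^4 = 215 × 16)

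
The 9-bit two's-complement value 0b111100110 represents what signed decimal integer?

pattern = 111100110 (MSB is 1 ⇒ negative)
Invert: 000011001, add 1 → 000011010 = 26, so the value is -26.
(Equivalently: 486 - 2^9 = 486 - 512 = -26.)

-26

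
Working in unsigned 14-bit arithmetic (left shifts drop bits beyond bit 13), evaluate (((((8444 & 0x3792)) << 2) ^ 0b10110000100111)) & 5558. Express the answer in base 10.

1062

8444 = 10000011111100
0x3792 = 11011110010010
→ & → 10000010010000 = 8336
→ << 2 (mod 2^14) → 00001001000000 = 576
0b10110000100111 = 10110000100111
→ ^ → 10111001100111 = 11879
5558 = 01010110110110
→ & → 00010000100110 = 1062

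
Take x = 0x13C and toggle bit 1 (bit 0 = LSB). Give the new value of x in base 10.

x = 00100111100
bit 1 is currently 0; toggle it via x ^ (1 << 1) = x ^ 2
→ 00100111110 = 318

318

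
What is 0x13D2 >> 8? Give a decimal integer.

0x13D2 = 1001111010010
shift right by 8 → 0000000010011 = 19
(equivalently, floor(5074 / 256))

19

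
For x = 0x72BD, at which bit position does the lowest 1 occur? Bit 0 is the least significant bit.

0

0x72BD = 111001010111101
Trailing zeros: 0, so the lowest set bit is bit 0 (value 1).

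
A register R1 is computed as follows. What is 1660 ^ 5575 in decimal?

5051

1660 = 0011001111100
5575 = 1010111000111
XOR → 1001110111011 = 5051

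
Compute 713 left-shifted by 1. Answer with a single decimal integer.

713 = 01011001001
shift left by 1 → 10110010010 = 1426
(equivalently, 713 × 2^1 = 713 × 2)

1426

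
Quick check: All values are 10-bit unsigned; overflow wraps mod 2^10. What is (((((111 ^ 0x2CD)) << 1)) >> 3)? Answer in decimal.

111 = 0001101111
0x2CD = 1011001101
→ ^ → 1010100010 = 674
→ << 1 (mod 2^10) → 0101000100 = 324
→ >> 3 → 0000101000 = 40

40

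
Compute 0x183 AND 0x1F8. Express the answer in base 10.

0x183 = 110000011
0x1F8 = 111111000
AND → 110000000 = 384

384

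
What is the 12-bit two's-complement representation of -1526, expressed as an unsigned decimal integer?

1526 in 12 bits: 010111110110
Invert: 101000001001
Add 1:  101000001010 = 2570
(Check: 2^12 - 1526 = 4096 - 1526 = 2570.)

2570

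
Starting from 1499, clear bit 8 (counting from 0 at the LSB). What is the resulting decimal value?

1243

x = 10111011011
bit 8 is currently 1; clear it via x & ~(1 << 8) = x & ~256
→ 10011011011 = 1243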